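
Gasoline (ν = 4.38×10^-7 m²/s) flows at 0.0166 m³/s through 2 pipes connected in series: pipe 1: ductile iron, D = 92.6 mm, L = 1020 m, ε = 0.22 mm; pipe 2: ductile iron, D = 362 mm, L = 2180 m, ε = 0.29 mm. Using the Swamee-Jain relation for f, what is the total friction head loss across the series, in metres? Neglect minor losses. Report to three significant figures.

Pipe 1: V = 2.465 m/s, Re = 5.21×10^5, ε/D = 0.00238, f = 0.02495, h_1 = f(L/D)V²/2g = 85.10 m
Pipe 2: V = 0.1613 m/s, Re = 1.33×10^5, ε/D = 8.01×10^-4, f = 0.02103, h_2 = f(L/D)V²/2g = 0.1679 m
Series → Q common, losses add: H = Σh = 85.27 m

H ≈ 85.3 m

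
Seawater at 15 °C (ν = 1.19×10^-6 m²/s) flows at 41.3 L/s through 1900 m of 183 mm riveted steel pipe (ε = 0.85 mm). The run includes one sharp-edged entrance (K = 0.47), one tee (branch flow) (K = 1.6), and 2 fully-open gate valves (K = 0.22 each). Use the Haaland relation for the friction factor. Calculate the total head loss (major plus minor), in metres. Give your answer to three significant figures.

V = 4Q/(πD²) = 1.570 m/s; V²/2g = 0.1257 m
Re = 2.41×10^5, ε/D = 0.00464 → f = 0.03014 (Haaland)
Major: h_f = f(L/D)·V²/2g = 0.03014·10383·0.1257 = 39.32 m
Minor: ΣK = 2.51; h_m = ΣK·V²/2g = 0.3154 m
Total H_L = 39.32 + 0.3154 = 39.64 m

H_L ≈ 39.6 m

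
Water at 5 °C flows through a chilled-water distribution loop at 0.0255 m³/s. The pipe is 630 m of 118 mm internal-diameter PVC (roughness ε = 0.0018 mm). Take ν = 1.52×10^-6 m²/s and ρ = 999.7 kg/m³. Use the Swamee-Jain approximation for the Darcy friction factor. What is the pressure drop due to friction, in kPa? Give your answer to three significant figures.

Δp ≈ 232 kPa

V = 4Q/(πD²) = 4·0.0255/(π·0.118²) = 2.332 m/s
Re = VD/ν = 2.332·0.118/1.52×10^-6 = 1.81×10^5 → turbulent
ε/D = 0.0018/118 = 1.53×10^-5
Swamee-Jain: f = 0.01597
h_f = f(L/D)V²/(2g) = 0.01597·(630/0.118)·2.332²/(2·9.81) = 23.63 m
Δp = ρg·h_f = 999.7·9.81·23.63 = 231.7 kPa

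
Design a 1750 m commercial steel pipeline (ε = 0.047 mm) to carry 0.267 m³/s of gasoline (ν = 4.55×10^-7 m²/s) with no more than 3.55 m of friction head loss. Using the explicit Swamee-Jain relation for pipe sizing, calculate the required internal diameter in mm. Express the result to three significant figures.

Swamee-Jain (Type III): D = 0.66·[ε^1.25·(LQ²/(gh_f))^4.75 + ν·Q^9.4·(L/(gh_f))^5.2]^0.04
LQ²/(gh_f) = 3.582; L/(gh_f) = 50.25
Term 1 = ε^1.25·(…)^4.75 = 0.00167; Term 2 = ν·Q^9.4·(…)^5.2 = 0.00130
D = 0.66·(0.00167 + 0.00130)^0.04 = 0.5229 m = 523 mm
Check: V = 1.24 m/s, Re = 1.43×10^6, f = 0.01298, h_f = 3.42 m ≈ 3.55 m ✓

D ≈ 523 mm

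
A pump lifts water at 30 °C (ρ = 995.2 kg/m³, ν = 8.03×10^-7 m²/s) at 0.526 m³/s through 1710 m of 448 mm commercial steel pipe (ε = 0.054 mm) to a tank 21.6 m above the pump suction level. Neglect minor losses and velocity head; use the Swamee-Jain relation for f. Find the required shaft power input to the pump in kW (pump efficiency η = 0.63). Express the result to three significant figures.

P_shaft ≈ 410 kW

V = 4Q/(πD²) = 3.337 m/s; Re = 1.86×10^6; ε/D = 1.21×10^-4; f = 0.01327
h_f = f(L/D)V²/2g = 28.74 m
Total head H = z + h_f = 21.6 + 28.74 = 50.34 m
P_hyd = ρgQH = 995.2·9.81·0.526·50.34 = 258.5 kW
P_shaft = P_hyd/η = 258.5/0.63 = 410.4 kW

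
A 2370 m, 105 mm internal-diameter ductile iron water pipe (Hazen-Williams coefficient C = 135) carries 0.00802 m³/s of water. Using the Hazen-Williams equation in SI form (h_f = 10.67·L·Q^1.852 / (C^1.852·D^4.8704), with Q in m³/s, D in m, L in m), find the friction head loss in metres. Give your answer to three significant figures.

h_f ≈ 22.0 m

h_f = 10.67·2370·0.00802^1.852 / (135^1.852·0.105^4.8704) = 22.04 m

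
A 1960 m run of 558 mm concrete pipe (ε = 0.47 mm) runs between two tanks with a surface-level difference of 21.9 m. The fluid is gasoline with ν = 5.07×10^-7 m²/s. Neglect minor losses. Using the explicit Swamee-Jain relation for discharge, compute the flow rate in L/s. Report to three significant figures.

Swamee-Jain (Type II): Q = -0.965·√(gD⁵h_f/L)·ln[ε/(3.7D) + √(3.17ν²L/(gD³h_f))]
√(gD⁵h_f/L) = √(9.81·0.558⁵·21.9/1960) = 0.07700
ε/(3.7D) = 2.28×10^-4; √(3.17ν²L/(gD³h_f)) = 6.54×10^-6
Q = -0.965·0.07700·ln(2.342×10^-4) = 0.6212 m³/s
Check: V = 2.54 m/s, Re = 2.80×10^6, f = 0.01902, h_f = 22.0 m ≈ 21.9 m ✓

Q ≈ 621 L/s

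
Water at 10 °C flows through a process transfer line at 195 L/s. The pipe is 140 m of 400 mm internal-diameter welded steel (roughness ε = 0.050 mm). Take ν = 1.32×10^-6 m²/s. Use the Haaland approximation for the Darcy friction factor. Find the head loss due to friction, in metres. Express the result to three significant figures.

V = 4Q/(πD²) = 4·0.195/(π·0.400²) = 1.552 m/s
Re = VD/ν = 1.552·0.400/1.32×10^-6 = 4.70×10^5 → turbulent
ε/D = 0.050/400 = 1.25×10^-4
Haaland: f = 0.01463
h_f = f(L/D)V²/(2g) = 0.01463·(140/0.400)·1.552²/(2·9.81) = 0.6286 m

h_f ≈ 0.629 m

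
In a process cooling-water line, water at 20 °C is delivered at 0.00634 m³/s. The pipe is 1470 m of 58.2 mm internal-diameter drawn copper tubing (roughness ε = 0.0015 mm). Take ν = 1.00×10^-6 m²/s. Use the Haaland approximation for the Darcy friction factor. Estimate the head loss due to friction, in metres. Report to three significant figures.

V = 4Q/(πD²) = 4·0.00634/(π·0.0582²) = 2.383 m/s
Re = VD/ν = 2.383·0.0582/1.00×10^-6 = 1.39×10^5 → turbulent
ε/D = 0.0015/58.2 = 2.58×10^-5
Haaland: f = 0.01679
h_f = f(L/D)V²/(2g) = 0.01679·(1470/0.0582)·2.383²/(2·9.81) = 122.8 m

h_f ≈ 123 m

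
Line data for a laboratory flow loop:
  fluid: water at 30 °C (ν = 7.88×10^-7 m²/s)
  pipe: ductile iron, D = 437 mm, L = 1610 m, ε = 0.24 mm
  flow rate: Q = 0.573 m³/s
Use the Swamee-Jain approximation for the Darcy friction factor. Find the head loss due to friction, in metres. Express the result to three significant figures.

h_f ≈ 47.6 m

V = 4Q/(πD²) = 4·0.573/(π·0.437²) = 3.820 m/s
Re = VD/ν = 3.820·0.437/7.88×10^-7 = 2.12×10^6 → turbulent
ε/D = 0.24/437 = 5.49×10^-4
Swamee-Jain: f = 0.01735
h_f = f(L/D)V²/(2g) = 0.01735·(1610/0.437)·3.820²/(2·9.81) = 47.56 m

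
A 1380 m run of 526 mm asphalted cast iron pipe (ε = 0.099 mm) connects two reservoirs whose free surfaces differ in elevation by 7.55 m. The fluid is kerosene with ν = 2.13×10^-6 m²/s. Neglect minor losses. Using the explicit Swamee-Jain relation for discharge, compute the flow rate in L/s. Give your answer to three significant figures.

Q ≈ 416 L/s

Swamee-Jain (Type II): Q = -0.965·√(gD⁵h_f/L)·ln[ε/(3.7D) + √(3.17ν²L/(gD³h_f))]
√(gD⁵h_f/L) = √(9.81·0.526⁵·7.55/1380) = 0.04649
ε/(3.7D) = 5.09×10^-5; √(3.17ν²L/(gD³h_f)) = 4.29×10^-5
Q = -0.965·0.04649·ln(9.378×10^-5) = 0.4161 m³/s
Check: V = 1.91 m/s, Re = 4.73×10^5, f = 0.01548, h_f = 7.59 m ≈ 7.55 m ✓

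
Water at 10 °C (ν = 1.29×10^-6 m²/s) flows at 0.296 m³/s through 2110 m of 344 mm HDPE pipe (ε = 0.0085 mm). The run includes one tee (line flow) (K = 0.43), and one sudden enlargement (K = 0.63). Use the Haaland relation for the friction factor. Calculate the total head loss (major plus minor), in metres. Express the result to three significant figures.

V = 4Q/(πD²) = 3.185 m/s; V²/2g = 0.5170 m
Re = 8.49×10^5, ε/D = 2.47×10^-5 → f = 0.01233 (Haaland)
Major: h_f = f(L/D)·V²/2g = 0.01233·6134·0.5170 = 39.10 m
Minor: ΣK = 1.06; h_m = ΣK·V²/2g = 0.5480 m
Total H_L = 39.10 + 0.5480 = 39.64 m

H_L ≈ 39.6 m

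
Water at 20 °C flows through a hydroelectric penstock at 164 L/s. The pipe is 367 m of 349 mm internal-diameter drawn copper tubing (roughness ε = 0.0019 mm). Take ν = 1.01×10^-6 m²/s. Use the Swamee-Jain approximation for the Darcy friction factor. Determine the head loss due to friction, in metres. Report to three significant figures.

V = 4Q/(πD²) = 4·0.164/(π·0.349²) = 1.714 m/s
Re = VD/ν = 1.714·0.349/1.01×10^-6 = 5.92×10^5 → turbulent
ε/D = 0.0019/349 = 5.44×10^-6
Swamee-Jain: f = 0.01280
h_f = f(L/D)V²/(2g) = 0.01280·(367/0.349)·1.714²/(2·9.81) = 2.016 m

h_f ≈ 2.02 m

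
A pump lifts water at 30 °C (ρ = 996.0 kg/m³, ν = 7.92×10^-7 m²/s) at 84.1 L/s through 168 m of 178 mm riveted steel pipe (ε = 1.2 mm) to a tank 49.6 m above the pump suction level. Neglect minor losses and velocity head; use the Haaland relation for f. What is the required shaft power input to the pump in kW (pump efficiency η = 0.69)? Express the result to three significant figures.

V = 4Q/(πD²) = 3.380 m/s; Re = 7.60×10^5; ε/D = 0.00674; f = 0.03347
h_f = f(L/D)V²/2g = 18.39 m
Total head H = z + h_f = 49.6 + 18.39 = 67.99 m
P_hyd = ρgQH = 996.0·9.81·0.0841·67.99 = 55.87 kW
P_shaft = P_hyd/η = 55.87/0.69 = 80.97 kW

P_shaft ≈ 81.0 kW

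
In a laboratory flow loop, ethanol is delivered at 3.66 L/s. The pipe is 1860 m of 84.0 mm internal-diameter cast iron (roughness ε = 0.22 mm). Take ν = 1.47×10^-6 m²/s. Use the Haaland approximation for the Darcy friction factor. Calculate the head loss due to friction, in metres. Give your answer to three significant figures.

h_f ≈ 14.0 m

V = 4Q/(πD²) = 4·0.00366/(π·0.0840²) = 0.6604 m/s
Re = VD/ν = 0.6604·0.0840/1.47×10^-6 = 3.77×10^4 → turbulent
ε/D = 0.22/84.0 = 0.00262
Haaland: f = 0.02835
h_f = f(L/D)V²/(2g) = 0.02835·(1860/0.0840)·0.6604²/(2·9.81) = 13.95 m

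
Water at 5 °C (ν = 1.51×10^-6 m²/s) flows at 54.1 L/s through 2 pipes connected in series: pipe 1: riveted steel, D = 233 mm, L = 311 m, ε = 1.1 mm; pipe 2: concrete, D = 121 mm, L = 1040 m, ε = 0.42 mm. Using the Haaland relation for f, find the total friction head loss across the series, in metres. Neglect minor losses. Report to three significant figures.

H ≈ 271 m

Pipe 1: V = 1.269 m/s, Re = 1.96×10^5, ε/D = 0.00472, f = 0.03036, h_1 = f(L/D)V²/2g = 3.325 m
Pipe 2: V = 4.705 m/s, Re = 3.77×10^5, ε/D = 0.00347, f = 0.02762, h_2 = f(L/D)V²/2g = 267.8 m
Series → Q common, losses add: H = Σh = 271.1 m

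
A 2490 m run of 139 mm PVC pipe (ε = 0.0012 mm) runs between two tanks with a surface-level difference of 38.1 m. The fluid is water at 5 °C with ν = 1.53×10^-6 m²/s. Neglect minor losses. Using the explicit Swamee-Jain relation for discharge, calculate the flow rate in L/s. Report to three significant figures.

Swamee-Jain (Type II): Q = -0.965·√(gD⁵h_f/L)·ln[ε/(3.7D) + √(3.17ν²L/(gD³h_f))]
√(gD⁵h_f/L) = √(9.81·0.139⁵·38.1/2490) = 0.002791
ε/(3.7D) = 2.33×10^-6; √(3.17ν²L/(gD³h_f)) = 1.36×10^-4
Q = -0.965·0.002791·ln(1.380×10^-4) = 0.02394 m³/s
Check: V = 1.58 m/s, Re = 1.43×10^5, f = 0.01666, h_f = 37.8 m ≈ 38.1 m ✓

Q ≈ 23.9 L/s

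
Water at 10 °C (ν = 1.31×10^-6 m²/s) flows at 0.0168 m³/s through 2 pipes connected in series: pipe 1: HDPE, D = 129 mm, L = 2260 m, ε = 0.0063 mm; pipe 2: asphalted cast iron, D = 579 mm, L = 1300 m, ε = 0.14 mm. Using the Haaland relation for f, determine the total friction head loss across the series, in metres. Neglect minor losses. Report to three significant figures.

Pipe 1: V = 1.285 m/s, Re = 1.27×10^5, ε/D = 4.88×10^-5, f = 0.01722, h_1 = f(L/D)V²/2g = 25.40 m
Pipe 2: V = 0.06381 m/s, Re = 2.82×10^4, ε/D = 2.42×10^-4, f = 0.02418, h_2 = f(L/D)V²/2g = 0.01126 m
Series → Q common, losses add: H = Σh = 25.41 m

H ≈ 25.4 m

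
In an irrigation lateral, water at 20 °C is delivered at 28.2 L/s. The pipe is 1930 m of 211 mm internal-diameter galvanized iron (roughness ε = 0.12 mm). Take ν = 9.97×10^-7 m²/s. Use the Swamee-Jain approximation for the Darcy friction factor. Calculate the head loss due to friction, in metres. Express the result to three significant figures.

V = 4Q/(πD²) = 4·0.0282/(π·0.211²) = 0.8065 m/s
Re = VD/ν = 0.8065·0.211/9.97×10^-7 = 1.71×10^5 → turbulent
ε/D = 0.12/211 = 5.69×10^-4
Swamee-Jain: f = 0.01956
h_f = f(L/D)V²/(2g) = 0.01956·(1930/0.211)·0.8065²/(2·9.81) = 5.930 m

h_f ≈ 5.93 m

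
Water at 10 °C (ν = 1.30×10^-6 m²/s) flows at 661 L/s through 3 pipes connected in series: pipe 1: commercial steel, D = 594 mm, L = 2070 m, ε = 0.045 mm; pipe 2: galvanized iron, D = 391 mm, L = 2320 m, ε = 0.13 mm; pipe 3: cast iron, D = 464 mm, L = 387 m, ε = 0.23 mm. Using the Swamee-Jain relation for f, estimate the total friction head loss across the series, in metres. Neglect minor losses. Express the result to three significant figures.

H ≈ 169 m

Pipe 1: V = 2.385 m/s, Re = 1.09×10^6, ε/D = 7.58×10^-5, f = 0.01303, h_1 = f(L/D)V²/2g = 13.17 m
Pipe 2: V = 5.505 m/s, Re = 1.66×10^6, ε/D = 3.32×10^-4, f = 0.01577, h_2 = f(L/D)V²/2g = 144.5 m
Pipe 3: V = 3.909 m/s, Re = 1.40×10^6, ε/D = 4.96×10^-4, f = 0.01712, h_3 = f(L/D)V²/2g = 11.12 m
Series → Q common, losses add: H = Σh = 168.8 m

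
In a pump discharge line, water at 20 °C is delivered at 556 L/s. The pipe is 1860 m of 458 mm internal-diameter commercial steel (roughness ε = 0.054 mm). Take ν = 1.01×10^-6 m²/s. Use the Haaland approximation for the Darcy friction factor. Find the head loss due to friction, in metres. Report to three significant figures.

h_f ≈ 31.2 m

V = 4Q/(πD²) = 4·0.556/(π·0.458²) = 3.375 m/s
Re = VD/ν = 3.375·0.458/1.01×10^-6 = 1.53×10^6 → turbulent
ε/D = 0.054/458 = 1.18×10^-4
Haaland: f = 0.01322
h_f = f(L/D)V²/(2g) = 0.01322·(1860/0.458)·3.375²/(2·9.81) = 31.16 m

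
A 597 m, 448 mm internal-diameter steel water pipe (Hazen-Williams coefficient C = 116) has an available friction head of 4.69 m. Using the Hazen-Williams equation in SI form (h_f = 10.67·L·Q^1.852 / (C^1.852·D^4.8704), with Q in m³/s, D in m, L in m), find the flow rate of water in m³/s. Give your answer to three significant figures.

Q ≈ 0.286 m³/s

Rearranging: Q = [h_f·C^1.852·D^4.8704 / (10.67·L)]^(1/1.852)
Q = [4.69·116^1.852·0.448^4.8704 / (10.67·597)]^0.540 = 0.2856 m³/s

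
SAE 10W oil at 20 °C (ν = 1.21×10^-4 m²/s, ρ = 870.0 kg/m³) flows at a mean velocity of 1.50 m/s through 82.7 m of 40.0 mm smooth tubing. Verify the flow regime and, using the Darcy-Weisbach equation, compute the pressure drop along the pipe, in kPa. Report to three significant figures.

Δp ≈ 261 kPa

Re = VD/ν = 1.50·0.04000/1.21×10^-4 = 496 → laminar (Re < 2300)
f = 64/Re = 0.1291
h_f = f(L/D)V²/(2g) = 0.1291·(82.7/0.04000)·1.50²/(2·9.81) = 30.60 m
Δp = ρg·h_f = 870.0·9.81·30.60 = 261.2 kPa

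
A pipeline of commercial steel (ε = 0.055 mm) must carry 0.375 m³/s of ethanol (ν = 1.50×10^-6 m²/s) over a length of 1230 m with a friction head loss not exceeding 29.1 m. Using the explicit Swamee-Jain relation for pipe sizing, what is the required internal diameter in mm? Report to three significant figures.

D ≈ 375 mm

Swamee-Jain (Type III): D = 0.66·[ε^1.25·(LQ²/(gh_f))^4.75 + ν·Q^9.4·(L/(gh_f))^5.2]^0.04
LQ²/(gh_f) = 0.6059; L/(gh_f) = 4.309
Term 1 = ε^1.25·(…)^4.75 = 4.38×10^-7; Term 2 = ν·Q^9.4·(…)^5.2 = 2.96×10^-7
D = 0.66·(4.38×10^-7 + 2.96×10^-7)^0.04 = 0.3751 m = 375 mm
Check: V = 3.39 m/s, Re = 8.49×10^5, f = 0.01431, h_f = 27.5 m ≈ 29.1 m ✓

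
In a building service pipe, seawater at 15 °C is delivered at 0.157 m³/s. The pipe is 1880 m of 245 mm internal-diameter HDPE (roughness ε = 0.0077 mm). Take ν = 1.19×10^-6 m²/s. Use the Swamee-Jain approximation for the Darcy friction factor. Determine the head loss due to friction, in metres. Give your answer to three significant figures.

h_f ≈ 56.2 m

V = 4Q/(πD²) = 4·0.157/(π·0.245²) = 3.330 m/s
Re = VD/ν = 3.330·0.245/1.19×10^-6 = 6.86×10^5 → turbulent
ε/D = 0.0077/245 = 3.14×10^-5
Swamee-Jain: f = 0.01296
h_f = f(L/D)V²/(2g) = 0.01296·(1880/0.245)·3.330²/(2·9.81) = 56.23 m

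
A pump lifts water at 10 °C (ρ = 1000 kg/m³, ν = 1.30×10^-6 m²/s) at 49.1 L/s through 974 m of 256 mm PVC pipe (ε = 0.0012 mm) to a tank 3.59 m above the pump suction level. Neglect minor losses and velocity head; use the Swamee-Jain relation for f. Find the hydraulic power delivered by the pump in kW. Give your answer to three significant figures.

P_hyd ≈ 3.07 kW

V = 4Q/(πD²) = 0.9539 m/s; Re = 1.88×10^5; ε/D = 4.69×10^-6; f = 0.01576
h_f = f(L/D)V²/2g = 2.782 m
Total head H = z + h_f = 3.59 + 2.782 = 6.372 m
P_hyd = ρgQH = 1000·9.81·0.0491·6.372 = 3.069 kW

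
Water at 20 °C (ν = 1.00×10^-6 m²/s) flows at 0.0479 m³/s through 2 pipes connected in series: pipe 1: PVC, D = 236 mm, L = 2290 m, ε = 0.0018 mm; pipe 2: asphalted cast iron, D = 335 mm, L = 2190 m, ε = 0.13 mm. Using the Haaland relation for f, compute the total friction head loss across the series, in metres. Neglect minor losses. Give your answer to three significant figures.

Pipe 1: V = 1.095 m/s, Re = 2.58×10^5, ε/D = 7.63×10^-6, f = 0.01481, h_1 = f(L/D)V²/2g = 8.781 m
Pipe 2: V = 0.5434 m/s, Re = 1.82×10^5, ε/D = 3.88×10^-4, f = 0.01820, h_2 = f(L/D)V²/2g = 1.791 m
Series → Q common, losses add: H = Σh = 10.57 m

H ≈ 10.6 m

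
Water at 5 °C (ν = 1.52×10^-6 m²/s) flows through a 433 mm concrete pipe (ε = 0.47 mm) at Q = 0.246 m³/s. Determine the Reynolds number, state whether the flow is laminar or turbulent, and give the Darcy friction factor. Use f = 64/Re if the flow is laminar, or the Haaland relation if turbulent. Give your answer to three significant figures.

V = 4Q/(πD²) = 1.671 m/s
Re = VD/ν = 1.671·0.433/1.52×10^-6 = 4.76×10^5
Re > 4000 → turbulent; ε/D = 0.00109
Haaland: f = 0.02059

Re ≈ 4.76×10^5; turbulent; f ≈ 0.0206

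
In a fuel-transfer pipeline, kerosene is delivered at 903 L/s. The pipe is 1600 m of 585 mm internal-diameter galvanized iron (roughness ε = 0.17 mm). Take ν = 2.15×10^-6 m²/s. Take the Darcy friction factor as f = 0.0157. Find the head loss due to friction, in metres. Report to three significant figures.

h_f ≈ 24.7 m

V = 4Q/(πD²) = 4·0.903/(π·0.585²) = 3.360 m/s
h_f = f(L/D)V²/(2g) = 0.01570·(1600/0.585)·3.360²/(2·9.81) = 24.70 m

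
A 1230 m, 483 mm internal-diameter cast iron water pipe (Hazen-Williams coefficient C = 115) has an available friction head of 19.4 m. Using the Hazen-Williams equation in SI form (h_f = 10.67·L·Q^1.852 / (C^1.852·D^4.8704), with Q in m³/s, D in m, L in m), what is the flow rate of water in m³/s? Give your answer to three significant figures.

Q ≈ 0.503 m³/s

Rearranging: Q = [h_f·C^1.852·D^4.8704 / (10.67·L)]^(1/1.852)
Q = [19.4·115^1.852·0.483^4.8704 / (10.67·1230)]^0.540 = 0.5027 m³/s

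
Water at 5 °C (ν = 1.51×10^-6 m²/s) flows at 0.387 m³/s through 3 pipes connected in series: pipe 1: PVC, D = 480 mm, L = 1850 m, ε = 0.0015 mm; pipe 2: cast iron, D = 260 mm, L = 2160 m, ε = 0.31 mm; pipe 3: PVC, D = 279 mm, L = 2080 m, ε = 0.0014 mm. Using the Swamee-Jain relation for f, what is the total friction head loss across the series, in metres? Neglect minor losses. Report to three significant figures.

Pipe 1: V = 2.139 m/s, Re = 6.80×10^5, ε/D = 3.13×10^-6, f = 0.01246, h_1 = f(L/D)V²/2g = 11.20 m
Pipe 2: V = 7.289 m/s, Re = 1.26×10^6, ε/D = 0.00119, f = 0.02079, h_2 = f(L/D)V²/2g = 467.8 m
Pipe 3: V = 6.330 m/s, Re = 1.17×10^6, ε/D = 5.02×10^-6, f = 0.01145, h_3 = f(L/D)V²/2g = 174.3 m
Series → Q common, losses add: H = Σh = 653.3 m

H ≈ 653 m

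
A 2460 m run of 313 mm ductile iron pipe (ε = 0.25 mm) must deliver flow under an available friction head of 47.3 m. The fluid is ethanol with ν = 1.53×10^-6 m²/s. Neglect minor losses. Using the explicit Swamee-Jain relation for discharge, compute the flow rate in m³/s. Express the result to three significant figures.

Swamee-Jain (Type II): Q = -0.965·√(gD⁵h_f/L)·ln[ε/(3.7D) + √(3.17ν²L/(gD³h_f))]
√(gD⁵h_f/L) = √(9.81·0.313⁵·47.3/2460) = 0.02380
ε/(3.7D) = 2.16×10^-4; √(3.17ν²L/(gD³h_f)) = 3.58×10^-5
Q = -0.965·0.02380·ln(2.517×10^-4) = 0.1904 m³/s
Check: V = 2.47 m/s, Re = 5.06×10^5, f = 0.01942, h_f = 47.6 m ≈ 47.3 m ✓

Q ≈ 0.190 m³/s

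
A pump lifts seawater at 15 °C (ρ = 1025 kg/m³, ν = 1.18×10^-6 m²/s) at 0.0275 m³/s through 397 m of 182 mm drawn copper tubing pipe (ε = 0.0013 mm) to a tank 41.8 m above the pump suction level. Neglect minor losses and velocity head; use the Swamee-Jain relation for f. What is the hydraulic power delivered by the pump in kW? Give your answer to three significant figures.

P_hyd ≈ 12.1 kW

V = 4Q/(πD²) = 1.057 m/s; Re = 1.63×10^5; ε/D = 7.14×10^-6; f = 0.01623
h_f = f(L/D)V²/2g = 2.016 m
Total head H = z + h_f = 41.8 + 2.016 = 43.82 m
P_hyd = ρgQH = 1025·9.81·0.0275·43.82 = 12.12 kW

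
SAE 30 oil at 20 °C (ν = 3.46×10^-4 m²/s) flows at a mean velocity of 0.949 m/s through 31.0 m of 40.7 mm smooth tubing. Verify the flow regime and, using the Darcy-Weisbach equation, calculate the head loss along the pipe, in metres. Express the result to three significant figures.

Re = VD/ν = 0.949·0.04070/3.46×10^-4 = 112 → laminar (Re < 2300)
f = 64/Re = 0.5733
h_f = f(L/D)V²/(2g) = 0.5733·(31.0/0.04070)·0.949²/(2·9.81) = 20.04 m

h_f ≈ 20.0 m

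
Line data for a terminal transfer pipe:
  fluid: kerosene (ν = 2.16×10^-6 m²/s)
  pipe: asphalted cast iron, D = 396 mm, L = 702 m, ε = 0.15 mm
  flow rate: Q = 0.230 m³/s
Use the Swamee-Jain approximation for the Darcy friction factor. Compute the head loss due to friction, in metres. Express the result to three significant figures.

h_f ≈ 5.49 m

V = 4Q/(πD²) = 4·0.230/(π·0.396²) = 1.867 m/s
Re = VD/ν = 1.867·0.396/2.16×10^-6 = 3.42×10^5 → turbulent
ε/D = 0.15/396 = 3.79×10^-4
Swamee-Jain: f = 0.01741
h_f = f(L/D)V²/(2g) = 0.01741·(702/0.396)·1.867²/(2·9.81) = 5.485 m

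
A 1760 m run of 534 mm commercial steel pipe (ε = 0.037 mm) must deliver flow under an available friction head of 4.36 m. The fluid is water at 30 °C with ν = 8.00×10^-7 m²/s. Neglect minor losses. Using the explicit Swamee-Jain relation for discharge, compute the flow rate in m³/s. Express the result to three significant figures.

Q ≈ 0.316 m³/s

Swamee-Jain (Type II): Q = -0.965·√(gD⁵h_f/L)·ln[ε/(3.7D) + √(3.17ν²L/(gD³h_f))]
√(gD⁵h_f/L) = √(9.81·0.534⁵·4.36/1760) = 0.03248
ε/(3.7D) = 1.87×10^-5; √(3.17ν²L/(gD³h_f)) = 2.34×10^-5
Q = -0.965·0.03248·ln(4.214×10^-5) = 0.3158 m³/s
Check: V = 1.41 m/s, Re = 9.41×10^5, f = 0.01310, h_f = 4.38 m ≈ 4.36 m ✓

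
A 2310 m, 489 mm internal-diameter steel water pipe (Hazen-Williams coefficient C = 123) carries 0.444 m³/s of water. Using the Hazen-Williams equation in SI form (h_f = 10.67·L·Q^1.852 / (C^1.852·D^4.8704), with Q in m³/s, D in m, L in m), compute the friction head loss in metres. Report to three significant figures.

h_f ≈ 24.1 m

h_f = 10.67·2310·0.444^1.852 / (123^1.852·0.489^4.8704) = 24.07 m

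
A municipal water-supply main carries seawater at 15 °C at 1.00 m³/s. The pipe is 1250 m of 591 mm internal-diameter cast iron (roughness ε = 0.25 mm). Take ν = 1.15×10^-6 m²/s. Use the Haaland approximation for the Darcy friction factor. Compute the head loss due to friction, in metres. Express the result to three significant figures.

h_f ≈ 23.5 m

V = 4Q/(πD²) = 4·1.00/(π·0.591²) = 3.645 m/s
Re = VD/ν = 3.645·0.591/1.15×10^-6 = 1.87×10^6 → turbulent
ε/D = 0.25/591 = 4.23×10^-4
Haaland: f = 0.01639
h_f = f(L/D)V²/(2g) = 0.01639·(1250/0.591)·3.645²/(2·9.81) = 23.48 m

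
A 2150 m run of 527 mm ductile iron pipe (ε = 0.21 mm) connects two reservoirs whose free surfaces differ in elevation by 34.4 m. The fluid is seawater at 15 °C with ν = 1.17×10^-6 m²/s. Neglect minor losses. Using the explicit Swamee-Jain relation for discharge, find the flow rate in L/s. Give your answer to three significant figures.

Q ≈ 695 L/s

Swamee-Jain (Type II): Q = -0.965·√(gD⁵h_f/L)·ln[ε/(3.7D) + √(3.17ν²L/(gD³h_f))]
√(gD⁵h_f/L) = √(9.81·0.527⁵·34.4/2150) = 0.07988
ε/(3.7D) = 1.08×10^-4; √(3.17ν²L/(gD³h_f)) = 1.37×10^-5
Q = -0.965·0.07988·ln(1.214×10^-4) = 0.6950 m³/s
Check: V = 3.19 m/s, Re = 1.44×10^6, f = 0.01639, h_f = 34.6 m ≈ 34.4 m ✓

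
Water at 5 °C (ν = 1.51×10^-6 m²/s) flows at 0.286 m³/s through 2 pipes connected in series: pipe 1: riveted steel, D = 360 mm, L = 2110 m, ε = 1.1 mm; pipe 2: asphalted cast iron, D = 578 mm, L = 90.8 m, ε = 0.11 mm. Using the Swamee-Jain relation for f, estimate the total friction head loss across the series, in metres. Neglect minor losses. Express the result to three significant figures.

Pipe 1: V = 2.810 m/s, Re = 6.70×10^5, ε/D = 0.00306, f = 0.02659, h_1 = f(L/D)V²/2g = 62.71 m
Pipe 2: V = 1.090 m/s, Re = 4.17×10^5, ε/D = 1.90×10^-4, f = 0.01568, h_2 = f(L/D)V²/2g = 0.1492 m
Series → Q common, losses add: H = Σh = 62.86 m

H ≈ 62.9 m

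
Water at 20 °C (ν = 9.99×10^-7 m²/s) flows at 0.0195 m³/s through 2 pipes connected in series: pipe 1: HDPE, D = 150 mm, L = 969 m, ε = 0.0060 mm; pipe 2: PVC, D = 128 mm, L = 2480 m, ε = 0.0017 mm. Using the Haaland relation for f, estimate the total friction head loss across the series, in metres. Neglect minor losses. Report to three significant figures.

H ≈ 42.1 m

Pipe 1: V = 1.103 m/s, Re = 1.66×10^5, ε/D = 4.00×10^-5, f = 0.01631, h_1 = f(L/D)V²/2g = 6.541 m
Pipe 2: V = 1.515 m/s, Re = 1.94×10^5, ε/D = 1.33×10^-5, f = 0.01567, h_2 = f(L/D)V²/2g = 35.53 m
Series → Q common, losses add: H = Σh = 42.07 m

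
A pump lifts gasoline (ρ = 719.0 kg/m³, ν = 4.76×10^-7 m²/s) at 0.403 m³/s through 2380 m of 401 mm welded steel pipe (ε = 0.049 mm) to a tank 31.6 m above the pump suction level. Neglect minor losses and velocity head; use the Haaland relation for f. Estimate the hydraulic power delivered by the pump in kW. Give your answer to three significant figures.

P_hyd ≈ 203 kW

V = 4Q/(πD²) = 3.191 m/s; Re = 2.69×10^6; ε/D = 1.22×10^-4; f = 0.01296
h_f = f(L/D)V²/2g = 39.92 m
Total head H = z + h_f = 31.6 + 39.92 = 71.52 m
P_hyd = ρgQH = 719.0·9.81·0.403·71.52 = 203.3 kW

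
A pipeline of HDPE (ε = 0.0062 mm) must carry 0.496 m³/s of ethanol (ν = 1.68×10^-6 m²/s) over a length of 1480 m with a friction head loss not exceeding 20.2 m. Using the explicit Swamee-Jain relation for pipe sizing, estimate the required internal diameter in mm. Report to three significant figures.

Swamee-Jain (Type III): D = 0.66·[ε^1.25·(LQ²/(gh_f))^4.75 + ν·Q^9.4·(L/(gh_f))^5.2]^0.04
LQ²/(gh_f) = 1.837; L/(gh_f) = 7.469
Term 1 = ε^1.25·(…)^4.75 = 5.56×10^-6; Term 2 = ν·Q^9.4·(…)^5.2 = 8.01×10^-5
D = 0.66·(5.56×10^-6 + 8.01×10^-5)^0.04 = 0.4538 m = 454 mm
Check: V = 3.07 m/s, Re = 8.28×10^5, f = 0.01228, h_f = 19.2 m ≈ 20.2 m ✓

D ≈ 454 mm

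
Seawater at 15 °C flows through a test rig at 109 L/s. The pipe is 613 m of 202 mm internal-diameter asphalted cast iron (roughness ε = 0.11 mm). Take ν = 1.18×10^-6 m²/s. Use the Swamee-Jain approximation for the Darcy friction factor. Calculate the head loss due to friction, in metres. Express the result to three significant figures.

h_f ≈ 32.1 m

V = 4Q/(πD²) = 4·0.109/(π·0.202²) = 3.401 m/s
Re = VD/ν = 3.401·0.202/1.18×10^-6 = 5.82×10^5 → turbulent
ε/D = 0.11/202 = 5.45×10^-4
Swamee-Jain: f = 0.01793
h_f = f(L/D)V²/(2g) = 0.01793·(613/0.202)·3.401²/(2·9.81) = 32.08 m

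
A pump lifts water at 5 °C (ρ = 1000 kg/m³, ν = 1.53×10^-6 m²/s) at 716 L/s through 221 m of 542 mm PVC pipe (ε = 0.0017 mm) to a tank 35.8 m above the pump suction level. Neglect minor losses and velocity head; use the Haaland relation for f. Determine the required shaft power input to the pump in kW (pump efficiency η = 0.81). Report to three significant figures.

V = 4Q/(πD²) = 3.103 m/s; Re = 1.10×10^6; ε/D = 3.14×10^-6; f = 0.01146
h_f = f(L/D)V²/2g = 2.293 m
Total head H = z + h_f = 35.8 + 2.293 = 38.09 m
P_hyd = ρgQH = 1000·9.81·0.716·38.09 = 267.6 kW
P_shaft = P_hyd/η = 267.6/0.81 = 330.3 kW

P_shaft ≈ 330 kW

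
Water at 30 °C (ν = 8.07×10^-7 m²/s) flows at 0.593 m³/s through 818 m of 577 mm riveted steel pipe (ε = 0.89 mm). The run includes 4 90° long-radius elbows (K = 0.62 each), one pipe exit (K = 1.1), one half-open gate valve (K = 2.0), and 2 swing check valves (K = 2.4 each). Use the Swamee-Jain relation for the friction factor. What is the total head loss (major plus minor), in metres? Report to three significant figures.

V = 4Q/(πD²) = 2.268 m/s; V²/2g = 0.2621 m
Re = 1.62×10^6, ε/D = 0.00154 → f = 0.02208 (Swamee-Jain)
Major: h_f = f(L/D)·V²/2g = 0.02208·1418·0.2621 = 8.206 m
Minor: ΣK = 10.4; h_m = ΣK·V²/2g = 2.721 m
Total H_L = 8.206 + 2.721 = 10.93 m

H_L ≈ 10.9 m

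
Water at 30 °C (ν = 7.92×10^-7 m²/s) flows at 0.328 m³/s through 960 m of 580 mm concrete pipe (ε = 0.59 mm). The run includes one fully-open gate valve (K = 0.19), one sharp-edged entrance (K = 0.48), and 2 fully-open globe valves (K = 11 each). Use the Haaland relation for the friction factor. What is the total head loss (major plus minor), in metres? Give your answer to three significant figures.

H_L ≈ 4.39 m

V = 4Q/(πD²) = 1.241 m/s; V²/2g = 0.07855 m
Re = 9.09×10^5, ε/D = 0.00102 → f = 0.02005 (Haaland)
Major: h_f = f(L/D)·V²/2g = 0.02005·1655·0.07855 = 2.606 m
Minor: ΣK = 22.7; h_m = ΣK·V²/2g = 1.781 m
Total H_L = 2.606 + 1.781 = 4.387 m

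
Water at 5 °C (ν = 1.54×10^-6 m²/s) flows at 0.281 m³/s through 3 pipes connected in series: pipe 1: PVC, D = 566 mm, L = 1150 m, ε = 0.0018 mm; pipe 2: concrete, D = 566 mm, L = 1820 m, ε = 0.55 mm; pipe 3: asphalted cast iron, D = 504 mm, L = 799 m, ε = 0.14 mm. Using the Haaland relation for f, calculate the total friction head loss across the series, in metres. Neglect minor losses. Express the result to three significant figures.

Pipe 1: V = 1.117 m/s, Re = 4.10×10^5, ε/D = 3.18×10^-6, f = 0.01357, h_1 = f(L/D)V²/2g = 1.752 m
Pipe 2: V = 1.117 m/s, Re = 4.10×10^5, ε/D = 9.72×10^-4, f = 0.02018, h_2 = f(L/D)V²/2g = 4.126 m
Pipe 3: V = 1.408 m/s, Re = 4.61×10^5, ε/D = 2.78×10^-4, f = 0.01606, h_3 = f(L/D)V²/2g = 2.575 m
Series → Q common, losses add: H = Σh = 8.453 m

H ≈ 8.45 m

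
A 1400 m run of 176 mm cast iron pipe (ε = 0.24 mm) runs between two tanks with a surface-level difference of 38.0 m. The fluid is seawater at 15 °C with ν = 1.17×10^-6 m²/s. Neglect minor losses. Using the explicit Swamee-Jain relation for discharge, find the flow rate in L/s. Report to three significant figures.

Swamee-Jain (Type II): Q = -0.965·√(gD⁵h_f/L)·ln[ε/(3.7D) + √(3.17ν²L/(gD³h_f))]
√(gD⁵h_f/L) = √(9.81·0.176⁵·38.0/1400) = 0.006706
ε/(3.7D) = 3.69×10^-4; √(3.17ν²L/(gD³h_f)) = 5.47×10^-5
Q = -0.965·0.006706·ln(4.232×10^-4) = 0.05026 m³/s
Check: V = 2.07 m/s, Re = 3.11×10^5, f = 0.02211, h_f = 38.3 m ≈ 38.0 m ✓

Q ≈ 50.3 L/s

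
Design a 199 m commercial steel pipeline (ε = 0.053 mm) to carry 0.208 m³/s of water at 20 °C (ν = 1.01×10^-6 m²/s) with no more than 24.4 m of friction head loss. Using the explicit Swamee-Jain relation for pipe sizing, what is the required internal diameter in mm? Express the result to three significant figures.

Swamee-Jain (Type III): D = 0.66·[ε^1.25·(LQ²/(gh_f))^4.75 + ν·Q^9.4·(L/(gh_f))^5.2]^0.04
LQ²/(gh_f) = 0.03597; L/(gh_f) = 0.8314
Term 1 = ε^1.25·(…)^4.75 = 6.25×10^-13; Term 2 = ν·Q^9.4·(…)^5.2 = 1.50×10^-13
D = 0.66·(6.25×10^-13 + 1.50×10^-13)^0.04 = 0.2163 m = 216 mm
Check: V = 5.66 m/s, Re = 1.21×10^6, f = 0.01510, h_f = 22.7 m ≈ 24.4 m ✓

D ≈ 216 mm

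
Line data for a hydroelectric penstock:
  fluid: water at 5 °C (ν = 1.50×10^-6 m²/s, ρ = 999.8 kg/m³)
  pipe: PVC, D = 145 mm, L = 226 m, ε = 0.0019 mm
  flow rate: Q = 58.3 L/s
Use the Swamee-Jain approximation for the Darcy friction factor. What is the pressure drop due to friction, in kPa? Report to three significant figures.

V = 4Q/(πD²) = 4·0.0583/(π·0.145²) = 3.531 m/s
Re = VD/ν = 3.531·0.145/1.50×10^-6 = 3.41×10^5 → turbulent
ε/D = 0.0019/145 = 1.31×10^-5
Swamee-Jain: f = 0.01420
h_f = f(L/D)V²/(2g) = 0.01420·(226/0.145)·3.531²/(2·9.81) = 14.06 m
Δp = ρg·h_f = 999.8·9.81·14.06 = 137.9 kPa

Δp ≈ 138 kPa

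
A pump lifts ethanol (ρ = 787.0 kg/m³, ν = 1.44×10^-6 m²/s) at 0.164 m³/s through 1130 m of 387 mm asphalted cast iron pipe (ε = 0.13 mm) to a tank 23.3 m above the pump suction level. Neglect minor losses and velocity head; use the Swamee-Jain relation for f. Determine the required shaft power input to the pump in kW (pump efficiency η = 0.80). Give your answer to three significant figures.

P_shaft ≈ 44.7 kW

V = 4Q/(πD²) = 1.394 m/s; Re = 3.75×10^5; ε/D = 3.36×10^-4; f = 0.01699
h_f = f(L/D)V²/2g = 4.916 m
Total head H = z + h_f = 23.3 + 4.916 = 28.22 m
P_hyd = ρgQH = 787.0·9.81·0.164·28.22 = 35.73 kW
P_shaft = P_hyd/η = 35.73/0.80 = 44.66 kW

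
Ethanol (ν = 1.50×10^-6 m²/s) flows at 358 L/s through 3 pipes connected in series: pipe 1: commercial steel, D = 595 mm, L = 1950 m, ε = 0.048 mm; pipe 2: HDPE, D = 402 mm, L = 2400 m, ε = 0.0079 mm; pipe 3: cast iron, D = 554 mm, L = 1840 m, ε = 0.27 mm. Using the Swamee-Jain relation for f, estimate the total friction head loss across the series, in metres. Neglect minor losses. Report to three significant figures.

H ≈ 40.9 m

Pipe 1: V = 1.288 m/s, Re = 5.11×10^5, ε/D = 8.07×10^-5, f = 0.01420, h_1 = f(L/D)V²/2g = 3.931 m
Pipe 2: V = 2.821 m/s, Re = 7.56×10^5, ε/D = 1.97×10^-5, f = 0.01257, h_2 = f(L/D)V²/2g = 30.43 m
Pipe 3: V = 1.485 m/s, Re = 5.49×10^5, ε/D = 4.87×10^-4, f = 0.01762, h_3 = f(L/D)V²/2g = 6.578 m
Series → Q common, losses add: H = Σh = 40.94 m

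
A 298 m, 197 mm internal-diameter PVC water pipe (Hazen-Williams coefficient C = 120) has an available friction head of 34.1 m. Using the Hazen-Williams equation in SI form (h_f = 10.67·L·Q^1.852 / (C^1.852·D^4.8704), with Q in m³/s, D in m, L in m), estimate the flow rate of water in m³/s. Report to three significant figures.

Rearranging: Q = [h_f·C^1.852·D^4.8704 / (10.67·L)]^(1/1.852)
Q = [34.1·120^1.852·0.197^4.8704 / (10.67·298)]^0.540 = 0.1446 m³/s

Q ≈ 0.145 m³/s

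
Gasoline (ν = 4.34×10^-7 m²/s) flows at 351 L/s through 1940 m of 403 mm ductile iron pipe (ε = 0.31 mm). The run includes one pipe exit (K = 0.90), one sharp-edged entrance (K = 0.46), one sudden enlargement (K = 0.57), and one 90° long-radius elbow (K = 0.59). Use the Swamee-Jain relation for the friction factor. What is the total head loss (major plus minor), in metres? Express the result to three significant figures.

H_L ≈ 35.6 m

V = 4Q/(πD²) = 2.752 m/s; V²/2g = 0.3859 m
Re = 2.56×10^6, ε/D = 7.69×10^-4 → f = 0.01864 (Swamee-Jain)
Major: h_f = f(L/D)·V²/2g = 0.01864·4814·0.3859 = 34.63 m
Minor: ΣK = 2.52; h_m = ΣK·V²/2g = 0.9726 m
Total H_L = 34.63 + 0.9726 = 35.61 m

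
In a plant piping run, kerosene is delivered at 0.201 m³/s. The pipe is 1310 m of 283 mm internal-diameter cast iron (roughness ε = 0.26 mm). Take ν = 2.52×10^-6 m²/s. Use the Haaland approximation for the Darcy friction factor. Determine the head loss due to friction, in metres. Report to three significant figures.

V = 4Q/(πD²) = 4·0.201/(π·0.283²) = 3.195 m/s
Re = VD/ν = 3.195·0.283/2.52×10^-6 = 3.59×10^5 → turbulent
ε/D = 0.26/283 = 9.19×10^-4
Haaland: f = 0.02004
h_f = f(L/D)V²/(2g) = 0.02004·(1310/0.283)·3.195²/(2·9.81) = 48.27 m

h_f ≈ 48.3 m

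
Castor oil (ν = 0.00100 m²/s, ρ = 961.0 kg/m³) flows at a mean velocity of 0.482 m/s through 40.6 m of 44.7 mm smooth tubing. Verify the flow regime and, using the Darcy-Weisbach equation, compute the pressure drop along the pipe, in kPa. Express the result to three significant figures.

Re = VD/ν = 0.482·0.04470/0.00100 = 21.5 → laminar (Re < 2300)
f = 64/Re = 2.970
h_f = f(L/D)V²/(2g) = 2.970·(40.6/0.04470)·0.482²/(2·9.81) = 31.95 m
Δp = ρg·h_f = 961.0·9.81·31.95 = 301.2 kPa

Δp ≈ 301 kPa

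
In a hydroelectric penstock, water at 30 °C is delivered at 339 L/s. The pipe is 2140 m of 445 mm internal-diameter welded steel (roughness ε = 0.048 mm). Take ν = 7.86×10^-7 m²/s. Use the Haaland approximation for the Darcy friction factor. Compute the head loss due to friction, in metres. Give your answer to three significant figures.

V = 4Q/(πD²) = 4·0.339/(π·0.445²) = 2.180 m/s
Re = VD/ν = 2.180·0.445/7.86×10^-7 = 1.23×10^6 → turbulent
ε/D = 0.048/445 = 1.08×10^-4
Haaland: f = 0.01324
h_f = f(L/D)V²/(2g) = 0.01324·(2140/0.445)·2.180²/(2·9.81) = 15.41 m

h_f ≈ 15.4 m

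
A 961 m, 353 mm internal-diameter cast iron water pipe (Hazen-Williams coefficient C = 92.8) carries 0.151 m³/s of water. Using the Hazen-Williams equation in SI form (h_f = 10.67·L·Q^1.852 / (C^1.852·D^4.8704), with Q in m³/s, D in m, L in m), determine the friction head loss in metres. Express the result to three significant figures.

h_f ≈ 11.2 m

h_f = 10.67·961·0.151^1.852 / (92.8^1.852·0.353^4.8704) = 11.19 m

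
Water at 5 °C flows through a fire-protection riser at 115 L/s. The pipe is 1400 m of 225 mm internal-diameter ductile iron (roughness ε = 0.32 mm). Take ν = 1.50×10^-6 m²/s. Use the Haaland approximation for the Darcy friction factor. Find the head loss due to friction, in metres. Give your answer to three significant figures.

V = 4Q/(πD²) = 4·0.115/(π·0.225²) = 2.892 m/s
Re = VD/ν = 2.892·0.225/1.50×10^-6 = 4.34×10^5 → turbulent
ε/D = 0.32/225 = 0.00142
Haaland: f = 0.02195
h_f = f(L/D)V²/(2g) = 0.02195·(1400/0.225)·2.892²/(2·9.81) = 58.22 m

h_f ≈ 58.2 m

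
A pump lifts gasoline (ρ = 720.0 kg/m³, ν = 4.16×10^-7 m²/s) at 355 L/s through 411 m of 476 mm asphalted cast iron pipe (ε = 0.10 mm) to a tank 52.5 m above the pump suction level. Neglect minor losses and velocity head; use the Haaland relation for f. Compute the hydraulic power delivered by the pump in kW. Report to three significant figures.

P_hyd ≈ 138 kW

V = 4Q/(πD²) = 1.995 m/s; Re = 2.28×10^6; ε/D = 2.10×10^-4; f = 0.01427
h_f = f(L/D)V²/2g = 2.500 m
Total head H = z + h_f = 52.5 + 2.500 = 55.00 m
P_hyd = ρgQH = 720.0·9.81·0.355·55.00 = 137.9 kW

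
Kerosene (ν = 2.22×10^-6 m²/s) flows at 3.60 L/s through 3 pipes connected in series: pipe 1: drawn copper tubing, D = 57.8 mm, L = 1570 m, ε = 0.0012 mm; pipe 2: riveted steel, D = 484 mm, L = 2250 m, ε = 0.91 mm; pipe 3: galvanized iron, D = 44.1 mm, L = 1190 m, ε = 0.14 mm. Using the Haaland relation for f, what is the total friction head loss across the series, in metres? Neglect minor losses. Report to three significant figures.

Pipe 1: V = 1.372 m/s, Re = 3.57×10^4, ε/D = 2.08×10^-5, f = 0.02241, h_1 = f(L/D)V²/2g = 58.41 m
Pipe 2: V = 0.01957 m/s, Re = 4270, ε/D = 0.00188, f = 0.04124, h_2 = f(L/D)V²/2g = 0.003741 m
Pipe 3: V = 2.357 m/s, Re = 4.68×10^4, ε/D = 0.00317, f = 0.02893, h_3 = f(L/D)V²/2g = 221.1 m
Series → Q common, losses add: H = Σh = 279.5 m

H ≈ 279 m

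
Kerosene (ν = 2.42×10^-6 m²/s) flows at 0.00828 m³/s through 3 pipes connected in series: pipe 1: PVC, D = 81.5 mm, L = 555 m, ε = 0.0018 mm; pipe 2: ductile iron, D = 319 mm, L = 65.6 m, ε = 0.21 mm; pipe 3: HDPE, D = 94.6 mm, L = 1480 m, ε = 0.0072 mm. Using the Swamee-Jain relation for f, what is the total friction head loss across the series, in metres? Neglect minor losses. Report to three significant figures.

Pipe 1: V = 1.587 m/s, Re = 5.35×10^4, ε/D = 2.21×10^-5, f = 0.02055, h_1 = f(L/D)V²/2g = 17.96 m
Pipe 2: V = 0.1036 m/s, Re = 1.37×10^4, ε/D = 6.58×10^-4, f = 0.02978, h_2 = f(L/D)V²/2g = 0.003351 m
Pipe 3: V = 1.178 m/s, Re = 4.61×10^4, ε/D = 7.61×10^-5, f = 0.02145, h_3 = f(L/D)V²/2g = 23.73 m
Series → Q common, losses add: H = Σh = 41.70 m

H ≈ 41.7 m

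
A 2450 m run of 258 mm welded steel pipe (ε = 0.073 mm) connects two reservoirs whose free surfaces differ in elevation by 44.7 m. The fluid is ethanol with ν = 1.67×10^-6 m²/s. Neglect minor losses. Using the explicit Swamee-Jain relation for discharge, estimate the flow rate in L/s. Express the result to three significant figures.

Q ≈ 124 L/s

Swamee-Jain (Type II): Q = -0.965·√(gD⁵h_f/L)·ln[ε/(3.7D) + √(3.17ν²L/(gD³h_f))]
√(gD⁵h_f/L) = √(9.81·0.258⁵·44.7/2450) = 0.01430
ε/(3.7D) = 7.65×10^-5; √(3.17ν²L/(gD³h_f)) = 5.36×10^-5
Q = -0.965·0.01430·ln(1.301×10^-4) = 0.1235 m³/s
Check: V = 2.36 m/s, Re = 3.65×10^5, f = 0.01664, h_f = 44.9 m ≈ 44.7 m ✓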